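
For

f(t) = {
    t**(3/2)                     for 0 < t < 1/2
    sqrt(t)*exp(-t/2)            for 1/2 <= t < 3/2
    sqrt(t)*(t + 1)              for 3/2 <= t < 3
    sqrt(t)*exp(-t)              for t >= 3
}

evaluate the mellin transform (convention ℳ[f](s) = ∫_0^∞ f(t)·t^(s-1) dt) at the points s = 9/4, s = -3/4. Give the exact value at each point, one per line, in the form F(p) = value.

back out the shared t-power: t on [0, 1/2); exp(-t/2) on [1/2, 3/2); t + 1 on [3/2, 3); …
linearity at 1/2, 3/2, 3 turns ℳ[f](s) into 4 summed integrals
for t in [0, 1/2): the term is ∫ t**(3/2)·t^(s-1)
between 1/2 and 3/2 the integrand is sqrt(t)*exp(-t/2)·t^(s-1)
for t in [3/2, 3): the term is ∫ sqrt(t)*(t + 1)·t^(s-1)
on [3, ∞): add ∫ sqrt(t)*exp(-t)·t^(s-1) dt

F(9/4) = 2**(1/4)*(-2640*sqrt(2)*uppergamma(11/4, 3/4) - 567*3**(3/4) + 11 + 330*2**(3/4)*uppergamma(11/4, 3) + 2640*sqrt(2)*uppergamma(11/4, 1/4) + 3456*6**(3/4))/660
F(-3/4) = 2**(1/4)*(-3*sqrt(2)*uppergamma(-1/4, 3/4) + 3*2**(3/4)*uppergamma(-1/4, 3) + 4 + 3*sqrt(2)*uppergamma(-1/4, 1/4) + 4*3**(3/4))/6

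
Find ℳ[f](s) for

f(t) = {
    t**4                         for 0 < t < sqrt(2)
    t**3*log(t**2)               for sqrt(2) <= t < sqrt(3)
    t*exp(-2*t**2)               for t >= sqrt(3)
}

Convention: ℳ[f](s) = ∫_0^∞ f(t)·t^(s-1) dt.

6**(-s/2 - 1/2)*(-12**(s/2 + 1/2)*(s + 1)*(s + 4)*log(2) - 2*12**(s/2 + 1/2)*(s + 4)*log(2) + 2*12**(s/2 + 1/2)*(s + 4) + 4*12**(s/2 + 1/2)*sqrt(2)*(s + (s + 1)**2/4 + 2) + 3*18**(s/2 + 1/2)*(s + 1)*(s + 4)*log(3)/2 - 3*18**(s/2 + 1/2)*(s + 4) + 3*18**(s/2 + 1/2)*(s + 4)*log(3) + 3**(s/2 + 1/2)*(s + 4)*(s + (s + 1)**2/4 + 2)*uppergamma(s/2 + 1/2, 6))/(2*(s + 4)*(s + (s + 1)**2/4 + 2))
  Re(s) > -4

peel off the shared t-power: t**3 on [0, sqrt(2)); t**2*log(t**2) on [sqrt(2), sqrt(3)); exp(-2*t**2) on [sqrt(3), ∞)
back out the power substitution: t**(3/2) on [0, 2); t*log(t) on [2, 3); exp(-2*t) on [3, ∞)
along the cuts sqrt(2), sqrt(3), ℳ[f](s) splits into 3 integrals
piece [0, sqrt(2)): integrate t**4 against the kernel
segment sqrt(2) to sqrt(3) holds t**3*log(t**2); add its integral
for t in [sqrt(3), ∞): the term is ∫ t*exp(-2*t**2)·t^(s-1)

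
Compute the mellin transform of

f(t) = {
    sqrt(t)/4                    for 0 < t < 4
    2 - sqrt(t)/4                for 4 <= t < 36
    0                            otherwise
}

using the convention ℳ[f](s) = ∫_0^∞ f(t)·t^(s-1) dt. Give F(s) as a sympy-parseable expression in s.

reversing the power substitution: t/4 on [0, 2); 2 - t/4 on [2, 6)
strip the common scale on t: t/2 on [0, 1); 2 - t/2 on [1, 3)
invert the common scale on t to get t on [0, 1/2); 2 - t on [1/2, 3/2)
slice at 4, transform all 2 pieces, and sum them
the [0, 4) slice contributes ∫ sqrt(t)/4·t^(s-1) dt
piece [4, 36): integrate (2 - sqrt(t)/4) against the kernel

4**s*(9**s*s + 2*9**s - 2*s - 2)/(s*(2*s + 1))
  Re(s) > -1/2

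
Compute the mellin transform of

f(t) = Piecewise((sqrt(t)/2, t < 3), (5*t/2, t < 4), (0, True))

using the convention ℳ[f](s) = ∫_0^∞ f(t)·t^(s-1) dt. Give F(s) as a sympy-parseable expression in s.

the 2 pieces separated at 3 each add one integral
over [0, 3), the kernel integral of sqrt(t)/2 enters the sum
piece [3, 4): integrate 5*t/2 against the kernel

(20*2**(2*s)*(2*s + 1) - 15*3**s*(2*s + 1) + 2*3**(s + 1/2)*(s + 1))/(2*(s + 1)*(2*s + 1))
  Re(s) > -1/2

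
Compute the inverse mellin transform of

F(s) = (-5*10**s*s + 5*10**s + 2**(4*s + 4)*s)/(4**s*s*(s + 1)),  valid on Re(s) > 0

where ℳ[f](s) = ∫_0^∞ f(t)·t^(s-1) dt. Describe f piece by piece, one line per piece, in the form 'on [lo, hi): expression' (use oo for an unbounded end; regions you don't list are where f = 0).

on [0, 5/2): 5
on [5/2, 4): 4*t

decompose at 5/2; ℳ[f](s) sums the 2 pieces' integrals
segment 0 to 5/2 holds 5; add its integral
the [5/2, 4) slice contributes ∫ 4*t·t^(s-1) dt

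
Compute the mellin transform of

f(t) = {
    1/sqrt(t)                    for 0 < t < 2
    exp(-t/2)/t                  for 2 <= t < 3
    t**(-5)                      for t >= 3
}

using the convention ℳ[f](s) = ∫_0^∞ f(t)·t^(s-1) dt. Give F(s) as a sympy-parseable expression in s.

strip the shared t-power: sqrt(t) on [0, 2); exp(-t/2) on [2, 3); t**(-4) on [3, ∞)
along the cuts 2, 3, ℳ[f](s) splits into 3 integrals
between 0 and 2 the integrand is 1/sqrt(t)·t^(s-1)
∫ over [2, 3) of exp(-t/2)/t·t^(s-1) joins the sum
[3, ∞) adds the kernel integral of t**(-5)

(243*2**s*(s - 5)*(2*s - 1)*uppergamma(s - 1, 1) - 243*2**s*(s - 5)*(2*s - 1)*uppergamma(s - 1, 3/2) + 243*2**(s + 3/2)*(s - 5) + 2*3**s*(1 - 2*s))/(486*(s - 5)*(2*s - 1))
  1/2 < Re(s) < 5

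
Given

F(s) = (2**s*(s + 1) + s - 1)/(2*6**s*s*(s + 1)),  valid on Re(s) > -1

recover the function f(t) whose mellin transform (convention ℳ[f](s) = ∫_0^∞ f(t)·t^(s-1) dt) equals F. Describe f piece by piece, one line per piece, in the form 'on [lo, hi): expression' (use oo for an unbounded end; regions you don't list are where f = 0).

undo the common scale on t: 3*t on [0, 1/3); 1/2 on [1/3, 2/3)
peel off the common scale on t: t on [0, 1); 1/2 on [1, 2)
the 2 pieces separated at 1/6 each add one integral
on [0, 1/6) integrate f = 6*t against the kernel
on [1/6, 1/3) integrate f = 1/2 against the kernel

on [0, 1/6): 6*t
on [1/6, 1/3): 1/2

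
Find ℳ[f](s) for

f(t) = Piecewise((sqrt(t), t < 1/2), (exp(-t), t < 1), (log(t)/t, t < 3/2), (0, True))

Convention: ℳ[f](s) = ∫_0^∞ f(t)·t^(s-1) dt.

(3*2**s*(2*s + 1)*(s**2 - 2*s + 1)*uppergamma(s, 1/2) - 3*2**s*(2*s + 1)*(s**2 - 2*s + 1)*uppergamma(s, 1) + 3*2**s*(2*s + 1) + 3**s*s*(2*s + 1)*(-2*log(2) + 2*log(3)) - 2*3**s*(2*s + 1) + 3**s*(2*s + 1)*(-2*log(3) + 2*log(2)) + 3*sqrt(2)*(s**2 - 2*s + 1))/(3*2**s*(2*s + 1)*(s**2 - 2*s + 1))
  Re(s) > -1/2

treat the 3 regions marked off by 1/2, 1 separately and sum
segment 0 to 1/2 holds sqrt(t); add its integral
on [1/2, 1) integrate f = exp(-t) against the kernel
for t in [1, 3/2): the term is ∫ log(t)/t·t^(s-1)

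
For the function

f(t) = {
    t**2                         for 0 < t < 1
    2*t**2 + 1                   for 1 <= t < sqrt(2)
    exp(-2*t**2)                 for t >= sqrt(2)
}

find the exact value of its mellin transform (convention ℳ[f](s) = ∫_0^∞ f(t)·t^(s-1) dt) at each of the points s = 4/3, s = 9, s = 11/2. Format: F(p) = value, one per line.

invert the power substitution to get t on [0, 1); 2*t + 1 on [1, 2); exp(-2*t) on [2, ∞)
slice at 1, sqrt(2), transform all 3 pieces, and sum them
piece [0, 1): integrate t**2 against the kernel
for t in [1, sqrt(2)): the term is ∫ (2*t**2 + 1)·t^(s-1)
on [sqrt(2), ∞) integrate f = exp(-2*t**2) against the kernel

F(4/3) = -21/20 + 2**(1/3)*uppergamma(2/3, 4)/4 + 39*2**(2/3)/20
F(9) = (sqrt(2)*(10395*sqrt(pi)*exp(4)*erfc(2) + 532620)/101376 + (-20480 + 770048*sqrt(2))*exp(4)/101376)*exp(-4)
F(11/2) = -52/165 + 2**(1/4)*uppergamma(11/4, 4)/16 + 472*2**(3/4)/165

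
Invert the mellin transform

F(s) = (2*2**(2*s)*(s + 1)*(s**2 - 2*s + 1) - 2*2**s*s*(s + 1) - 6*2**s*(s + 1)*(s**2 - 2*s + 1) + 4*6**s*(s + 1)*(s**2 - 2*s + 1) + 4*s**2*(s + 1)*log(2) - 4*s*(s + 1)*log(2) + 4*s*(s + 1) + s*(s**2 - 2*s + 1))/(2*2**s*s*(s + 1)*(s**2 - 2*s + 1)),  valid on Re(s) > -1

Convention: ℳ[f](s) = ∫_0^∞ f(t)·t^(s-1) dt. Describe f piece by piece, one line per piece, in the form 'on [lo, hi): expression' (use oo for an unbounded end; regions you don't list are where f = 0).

on [0, 1/2): t
on [1/2, 1): log(t)/t
on [1, 2): 3
on [2, 3): 2

linearity at 1/2, 1, 2 turns ℳ[f](s) into 4 summed integrals
segment [0, 1/2) carries t; integrate it
between 1/2 and 1 the integrand is log(t)/t·t^(s-1)
on [1, 2) integrate f = 3 against the kernel
for t in [2, 3): the term is ∫ 2·t^(s-1)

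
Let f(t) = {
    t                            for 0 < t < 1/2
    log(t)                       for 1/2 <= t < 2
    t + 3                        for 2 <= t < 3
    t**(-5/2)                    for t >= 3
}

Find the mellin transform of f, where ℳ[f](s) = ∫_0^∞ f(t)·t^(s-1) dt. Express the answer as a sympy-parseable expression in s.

breakpoints 1/2, 2, 3: one integral from each of the 4 segments
segment [0, 1/2) carries t; integrate it
segment [1/2, 2) carries log(t); integrate it
segment 2 to 3 holds (t + 3); add its integral
on [3, ∞): add ∫ t**(-5/2)·t^(s-1) dt

(-270*2**(2*s)*s**2*(2*s - 5) + 54*2**(2*s)*s*(s + 1)*(2*s - 5)*log(2) - 162*2**(2*s)*s*(2*s - 5) - 54*2**(2*s)*(s + 1)*(2*s - 5) - 4*sqrt(3)*6**s*s**2*(s + 1) + 324*6**s*s**2*(2*s - 5) + 162*6**s*s*(2*s - 5) + 27*s**2*(2*s - 5) + 54*s*(s + 1)*(2*s - 5)*log(2) + (2*s - 5)*(54*s + 54))/(54*2**s*s**2*(s + 1)*(2*s - 5))
  -1 < Re(s) < 5/2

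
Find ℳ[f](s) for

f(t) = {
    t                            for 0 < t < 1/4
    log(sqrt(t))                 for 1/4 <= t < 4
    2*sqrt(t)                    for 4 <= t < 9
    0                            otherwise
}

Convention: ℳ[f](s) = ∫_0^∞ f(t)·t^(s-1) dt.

peel off the power substitution: t**2 on [0, 1/2); log(t) on [1/2, 2); 2*t on [2, 3)
treat the 3 regions marked off by 1/4, 4 separately and sum
between 0 and 1/4 the integrand is t·t^(s-1)
segment 1/4 to 4 holds log(sqrt(t)); add its integral
on [4, 9): add ∫ 2*sqrt(t)·t^(s-1) dt

(-32*2**(4*s)*s**2*(s + 1) + 4*2**(4*s)*s*(s + 1)*(2*s + 1)*log(2) - 2*2**(4*s)*(s + 1)*(2*s + 1) + 48*6**(2*s)*s**2*(s + 1) + s**2*(2*s + 1) + 4*s*(s + 1)*(2*s + 1)*log(2) + 2*(s + 1)*(2*s + 1))/(4*2**(2*s)*s**2*(s + 1)*(2*s + 1))
  Re(s) > -1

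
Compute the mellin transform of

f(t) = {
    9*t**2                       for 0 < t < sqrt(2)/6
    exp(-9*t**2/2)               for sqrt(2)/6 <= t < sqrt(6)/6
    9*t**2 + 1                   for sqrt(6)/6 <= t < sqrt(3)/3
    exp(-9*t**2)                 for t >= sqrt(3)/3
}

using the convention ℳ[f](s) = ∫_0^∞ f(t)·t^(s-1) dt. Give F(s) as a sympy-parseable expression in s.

strip the common scale on t: t**2 on [0, sqrt(2)/2); exp(-t**2/2) on [sqrt(2)/2, sqrt(6)/2); t**2 + 1 on [sqrt(6)/2, sqrt(3)); …
reversing the power substitution: t on [0, 1/2); exp(-t/2) on [1/2, 3/2); t + 1 on [3/2, 3); …
summing 4 kernel integrals split by sqrt(2)/6, sqrt(6)/6, sqrt(3)/3 yields ℳ[f](s)
for t in [0, sqrt(2)/6): the term is ∫ 9*t**2·t^(s-1)
the [sqrt(2)/6, sqrt(6)/6) slice contributes ∫ exp(-9*t**2/2)·t^(s-1) dt
segment [sqrt(6)/6, sqrt(3)/3) carries (9*t**2 + 1); integrate it
∫ exp(-9*t**2)·t^(s-1) over [sqrt(3)/3, ∞)

(sqrt(2)/6)**s*(2**(s/2)*s*(s + 2)*uppergamma(s/2, 3) + 2**s*s*(s + 2)*uppergamma(s/2, 1/4) - 2**s*s*(s + 2)*uppergamma(s/2, 3/4) - 5*3**(s/2)*s - 4*3**(s/2) + 8*6**(s/2)*s + 4*6**(s/2) + s)/(2*s*(s + 2))
  Re(s) > -2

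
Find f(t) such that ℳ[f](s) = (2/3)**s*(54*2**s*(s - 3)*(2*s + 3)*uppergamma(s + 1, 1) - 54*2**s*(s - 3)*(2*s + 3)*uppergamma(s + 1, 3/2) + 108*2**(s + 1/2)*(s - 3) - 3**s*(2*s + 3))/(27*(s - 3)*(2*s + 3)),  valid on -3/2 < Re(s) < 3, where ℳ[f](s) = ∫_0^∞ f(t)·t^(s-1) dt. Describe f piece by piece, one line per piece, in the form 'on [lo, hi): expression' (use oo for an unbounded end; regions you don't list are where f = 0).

the common scale on t comes off first: t**(3/2) on [0, 2); t*exp(-t/2) on [2, 3); t**(-3) on [3, ∞)
invert the shared t-power to get sqrt(t) on [0, 2); exp(-t/2) on [2, 3); t**(-4) on [3, ∞)
the 3 pieces separated at 4/3, 2 each add one integral
segment [0, 4/3) carries 3*sqrt(6)*t**(3/2)/4; integrate it
segment 4/3 to 2 holds 3*t*exp(-3*t/4)/2; add its integral
∫ 8/(27*t**3)·t^(s-1) over [2, ∞)

on [0, 4/3): 3*sqrt(6)*t**(3/2)/4
on [4/3, 2): 3*t*exp(-3*t/4)/2
on [2, oo): 8/(27*t**3)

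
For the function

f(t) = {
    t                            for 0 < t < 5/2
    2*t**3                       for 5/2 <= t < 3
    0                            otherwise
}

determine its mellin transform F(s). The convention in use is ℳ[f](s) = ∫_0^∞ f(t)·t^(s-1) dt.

split f at 5/2: ℳ[f](s) collects 2 kernel integrals
segment 0 to 5/2 holds t; add its integral
segment 5/2 to 3 holds 2*t**3; add its integral

(-115*5**s*s - 95*5**s + 216*6**s*s + 216*6**s)/(4*2**s*(s**2 + 4*s + 3))
  Re(s) > -1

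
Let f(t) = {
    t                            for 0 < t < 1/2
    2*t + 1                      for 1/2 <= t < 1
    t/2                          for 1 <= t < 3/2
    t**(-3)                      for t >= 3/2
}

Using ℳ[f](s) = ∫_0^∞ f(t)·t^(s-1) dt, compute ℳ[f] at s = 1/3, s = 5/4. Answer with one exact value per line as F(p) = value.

summing 4 kernel integrals split by 1/2, 1, 3/2 yields ℳ[f](s)
the [0, 1/2) slice contributes ∫ t·t^(s-1) dt
∫ (2*t + 1)·t^(s-1) over [1/2, 1)
segment 1 to 3/2 holds t/2; add its integral
segment 3/2 to ∞ holds t**(-3); add its integral

F(1/3) = 2**(2/3)*(-486 + 97*3**(1/3) + 594*2**(1/3))/288
F(5/4) = 2**(3/4)*(-322 + 475*3**(1/4) + 924*2**(1/4))/1260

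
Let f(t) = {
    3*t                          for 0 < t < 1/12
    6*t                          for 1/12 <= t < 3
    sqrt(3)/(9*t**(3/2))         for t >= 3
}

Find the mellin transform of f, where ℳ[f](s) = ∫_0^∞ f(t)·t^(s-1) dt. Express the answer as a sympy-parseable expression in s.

(3880*36**s*s/9 - 5840*36**s/9 - 6*s + 9)/(12*12**s*(2*s**2 - s - 3))
  -1 < Re(s) < 3/2

undo the common scale on t: t on [0, 1/4); 2*t on [1/4, 9); t**(-3/2) on [9, ∞)
undo the shared t-power: sqrt(t) on [0, 1/4); 2*sqrt(t) on [1/4, 9); t**(-2) on [9, ∞)
strip the power substitution: t on [0, 1/2); 2*t on [1/2, 3); t**(-4) on [3, ∞)
decompose at 1/12, 3; ℳ[f](s) sums the 3 pieces' integrals
on [0, 1/12): add ∫ 3*t·t^(s-1) dt
[1/12, 3) adds the kernel integral of 6*t
piece [3, ∞): integrate sqrt(3)/(9*t**(3/2)) against the kernel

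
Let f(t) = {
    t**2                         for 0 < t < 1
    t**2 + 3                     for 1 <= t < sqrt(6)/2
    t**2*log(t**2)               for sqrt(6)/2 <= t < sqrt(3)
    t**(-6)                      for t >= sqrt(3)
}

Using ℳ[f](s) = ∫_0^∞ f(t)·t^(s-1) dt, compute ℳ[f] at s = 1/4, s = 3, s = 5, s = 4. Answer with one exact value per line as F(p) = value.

F(1/4) = 2**(7/8)*(-3726*2**(1/8) - 366*6**(1/8) + log(2**(207*3**(1/8))*3**(-207*3**(1/8) + 414*6**(1/8))) + 4117*3**(1/8))/621
F(3) = -461*sqrt(3)/675 - 1 + 213*sqrt(6)/200 + log(2**(9*sqrt(6)/40)*3**(-9*sqrt(6)/40 + 9*sqrt(3)/5))
F(5) = -113*sqrt(3)/147 - 27*sqrt(6)*log(3)/112 - 3/5 + 27*sqrt(6)*log(2)/112 + 3861*sqrt(6)/3920 + 27*sqrt(3)*log(3)/7
F(4) = 17/48 + log(27*1944**(3/16))

back out the power substitution: t on [0, 1); t + 3 on [1, 3/2); t*log(t) on [3/2, 3); …
treat the 4 regions marked off by 1, sqrt(6)/2, sqrt(3) separately and sum
between 0 and 1 the integrand is t**2·t^(s-1)
∫ (t**2 + 3)·t^(s-1) over [1, sqrt(6)/2)
piece [sqrt(6)/2, sqrt(3)): integrate t**2*log(t**2) against the kernel
piece [sqrt(3), ∞): integrate t**(-6) against the kernel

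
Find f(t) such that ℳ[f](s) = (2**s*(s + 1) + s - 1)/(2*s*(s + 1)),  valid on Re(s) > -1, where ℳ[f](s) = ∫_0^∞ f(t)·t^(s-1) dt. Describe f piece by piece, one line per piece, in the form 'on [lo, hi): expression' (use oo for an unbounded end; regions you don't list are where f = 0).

on [0, 1): t
on [1, 2): 1/2

the 2 pieces separated at 1 each add one integral
piece [0, 1): integrate t against the kernel
segment 1 to 2 holds 1/2; add its integral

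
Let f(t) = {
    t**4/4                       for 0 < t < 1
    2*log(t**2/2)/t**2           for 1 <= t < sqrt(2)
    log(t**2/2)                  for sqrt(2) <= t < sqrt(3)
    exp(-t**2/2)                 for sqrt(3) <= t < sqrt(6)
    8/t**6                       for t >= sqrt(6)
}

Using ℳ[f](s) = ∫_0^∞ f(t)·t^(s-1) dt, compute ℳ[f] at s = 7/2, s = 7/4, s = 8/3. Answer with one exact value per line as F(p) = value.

F(7/2) = -640*2**(3/4)/441 - 24*3**(3/4)/49 - 2**(3/4)*uppergamma(7/4, 3) + 4*6**(3/4)/45 + 2**(3/4)*uppergamma(7/4, 3/2) + log(2**(4/3 - 6*3**(3/4)/7)*3**(6*3**(3/4)/7)) + 163/90
F(7/4) = -1536*2**(7/8)/49 + log(2**(-8 - 4*3**(7/8)/7)*3**(4*3**(7/8)/7)) - 32*3**(7/8)/49 - 2**(7/8)*uppergamma(7/8, 3)/2 + 4*6**(7/8)/459 + 2**(7/8)*uppergamma(7/8, 3/2)/2 + 1473/23
F(8/3) = -135*2**(1/3)/16 - 27*3**(1/3)/32 - 2**(1/3)*uppergamma(4/3, 3) + 6**(1/3)/15 + 2**(1/3)*uppergamma(4/3, 3/2) + log(2**(3 - 9*3**(1/3)/8)*3**(9*3**(1/3)/8)) + 723/80

undo the power substitution: t**2/4 on [0, 1); 2*log(t/2)/t on [1, 2); log(t/2) on [2, 3); …
back out the common scale on t: t**2 on [0, 1/2); log(t)/t on [1/2, 1); log(t) on [1, 3/2); …
breakpoints 1, sqrt(2), sqrt(3), sqrt(6): one integral from each of the 5 segments
between 0 and 1 the integrand is t**4/4·t^(s-1)
piece [1, sqrt(2)): integrate 2*log(t**2/2)/t**2 against the kernel
piece [sqrt(2), sqrt(3)): integrate log(t**2/2) against the kernel
∫ exp(-t**2/2)·t^(s-1) over [sqrt(3), sqrt(6))
piece [sqrt(6), ∞): integrate 8/t**6 against the kernel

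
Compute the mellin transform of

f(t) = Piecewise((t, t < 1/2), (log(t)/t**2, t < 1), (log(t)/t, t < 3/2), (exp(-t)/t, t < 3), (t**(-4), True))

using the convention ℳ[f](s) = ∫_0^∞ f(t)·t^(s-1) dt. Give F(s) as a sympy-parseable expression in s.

reversing the shared t-power: t**2 on [0, 1/2); log(t)/t on [1/2, 1); log(t) on [1, 3/2); …
split f at 1/2, 1, 3/2, 3: ℳ[f](s) collects 5 kernel integrals
the [0, 1/2) slice contributes ∫ t·t^(s-1) dt
over [1/2, 1), the kernel integral of log(t)/t**2 enters the sum
piece [1, 3/2): integrate log(t)/t against the kernel
the [3/2, 3) slice contributes ∫ exp(-t)/t·t^(s-1) dt
∫ over [3, ∞) of t**(-4)·t^(s-1) joins the sum

2**(1 - s)*(108*2**(s - 1)*(s - 4)*(s - 1)**2*(s + 1)*(-2*s + (s - 1)**2 + 3)*uppergamma(s - 1, 3/2) - 108*2**(s - 1)*(s - 4)*(s - 1)**2*(s + 1)*(-2*s + (s - 1)**2 + 3)*uppergamma(s - 1, 3) - 108*2**(s - 1)*(s - 4)*(s - 1)**2*(s + 1) + 108*2**(s - 1)*(s - 4)*(s + 1)*(-2*s + (s - 1)**2 + 3) - 108*3**(s - 1)*(s - 4)*(s - 1)*(s + 1)*(-2*s + (s - 1)**2 + 3)*log(2) + 108*3**(s - 1)*(s - 4)*(s - 1)*(s + 1)*(-2*s + (s - 1)**2 + 3)*log(3) - 108*3**(s - 1)*(s - 4)*(s + 1)*(-2*s + (s - 1)**2 + 3) - 4*6**(s - 1)*(s - 1)**2*(s + 1)*(-2*s + (s - 1)**2 + 3) + 216*(s - 4)*(s - 1)**3*(s + 1)*log(2) - 216*(s - 4)*(s - 1)**2*(s + 1)*log(2) + 216*(s - 4)*(s - 1)**2*(s + 1) + 27*(s - 4)*(s - 1)**2*(-2*s + (s - 1)**2 + 3))/(108*(s - 4)*(s - 1)**2*(s + 1)*(-2*s + (s - 1)**2 + 3))
  -1 < Re(s) < 4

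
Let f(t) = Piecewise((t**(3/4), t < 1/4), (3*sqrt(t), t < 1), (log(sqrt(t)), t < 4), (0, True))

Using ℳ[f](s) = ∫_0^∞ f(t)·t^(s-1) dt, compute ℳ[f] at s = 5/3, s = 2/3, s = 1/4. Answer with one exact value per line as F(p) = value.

F(5/3) = -36*2**(1/3)/25 - 9*2**(2/3)/208 + 3*2**(1/6)/232 + 1017/650 + 24*2**(1/3)*log(2)/5
F(2/3) = -9*2**(1/3)/4 - 9*2**(2/3)/28 + 3*2**(1/6)/34 + 3*2**(1/3)*log(2) + 207/56
F(1/4) = sqrt(2)*(-72 + 32*log(2) + 49*sqrt(2))/8

reversing the power substitution: t**(3/2) on [0, 1/2); 3*t on [1/2, 1); log(t) on [1, 2)
linearity at 1/4, 1 turns ℳ[f](s) into 3 summed integrals
∫ t**(3/4)·t^(s-1) over [0, 1/4)
on [1/4, 1): add ∫ 3*sqrt(t)·t^(s-1) dt
piece [1, 4): integrate log(sqrt(t)) against the kernel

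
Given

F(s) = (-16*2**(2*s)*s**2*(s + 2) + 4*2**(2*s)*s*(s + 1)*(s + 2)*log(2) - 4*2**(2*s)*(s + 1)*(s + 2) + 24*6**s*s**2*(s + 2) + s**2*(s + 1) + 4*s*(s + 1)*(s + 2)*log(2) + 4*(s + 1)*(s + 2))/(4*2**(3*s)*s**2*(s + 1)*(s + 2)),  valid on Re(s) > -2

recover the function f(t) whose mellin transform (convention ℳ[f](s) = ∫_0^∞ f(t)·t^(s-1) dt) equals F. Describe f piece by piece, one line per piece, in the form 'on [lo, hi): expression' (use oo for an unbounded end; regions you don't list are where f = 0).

on [0, 1/8): 16*t**2
on [1/8, 1/2): log(4*t)
on [1/2, 3/4): 8*t

back out the common scale on t: 4*t**2 on [0, 1/4); log(2*t) on [1/4, 1); 4*t on [1, 3/2)
back out the common scale on t: t**2 on [0, 1/2); log(t) on [1/2, 2); 2*t on [2, 3)
slice at 1/8, 1/2, transform all 3 pieces, and sum them
over [0, 1/8), the kernel integral of 16*t**2 enters the sum
on [1/8, 1/2): add ∫ log(4*t)·t^(s-1) dt
the [1/2, 3/4) slice contributes ∫ 8*t·t^(s-1) dt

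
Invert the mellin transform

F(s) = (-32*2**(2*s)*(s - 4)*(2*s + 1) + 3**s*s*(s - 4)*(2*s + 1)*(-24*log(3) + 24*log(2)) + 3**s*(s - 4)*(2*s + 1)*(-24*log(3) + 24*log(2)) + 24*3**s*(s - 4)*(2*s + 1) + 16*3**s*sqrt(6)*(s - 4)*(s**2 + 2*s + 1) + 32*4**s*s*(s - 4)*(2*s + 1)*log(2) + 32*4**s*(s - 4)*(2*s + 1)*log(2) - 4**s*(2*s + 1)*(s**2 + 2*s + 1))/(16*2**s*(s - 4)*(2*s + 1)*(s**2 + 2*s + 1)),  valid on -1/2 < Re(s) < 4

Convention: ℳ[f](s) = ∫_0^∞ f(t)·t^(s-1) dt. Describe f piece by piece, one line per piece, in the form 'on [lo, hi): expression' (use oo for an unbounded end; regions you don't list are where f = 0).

treat the 3 regions marked off by 3/2, 2 separately and sum
over [0, 3/2), the kernel integral of sqrt(t) enters the sum
between 3/2 and 2 the integrand is t*log(t)·t^(s-1)
∫ t**(-4)·t^(s-1) over [2, ∞)

on [0, 3/2): sqrt(t)
on [3/2, 2): t*log(t)
on [2, oo): t**(-4)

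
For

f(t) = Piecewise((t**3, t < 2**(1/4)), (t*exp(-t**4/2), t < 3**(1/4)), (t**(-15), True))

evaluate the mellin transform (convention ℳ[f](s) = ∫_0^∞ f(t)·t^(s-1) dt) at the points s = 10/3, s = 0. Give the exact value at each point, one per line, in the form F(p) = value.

back out the shared t-power: t**2 on [0, 2**(1/4)); exp(-t**4/2) on [2**(1/4), 3**(1/4)); t**(-16) on [3**(1/4), ∞)
remove the power substitution first: t on [0, sqrt(2)); exp(-t**2/2) on [sqrt(2), sqrt(3)); t**(-8) on [sqrt(3), ∞)
remove the power substitution first: sqrt(t) on [0, 2); exp(-t/2) on [2, 3); t**(-4) on [3, ∞)
split f at 2**(1/4), 3**(1/4): ℳ[f](s) collects 3 kernel integrals
between 0 and 2**(1/4) the integrand is t**3·t^(s-1)
on [2**(1/4), 3**(1/4)) integrate f = t*exp(-t**4/2) against the kernel
piece [3**(1/4), ∞): integrate t**(-15) against the kernel

F(10/3) = -2**(1/12)*uppergamma(13/12, 3/2)/2 + 3**(1/12)/315 + 2**(1/12)*uppergamma(13/12, 1)/2 + 6*2**(7/12)/19
F(0) = -2**(1/4)*uppergamma(1/4, 3/2)/4 + 3**(1/4)/1215 + 2**(1/4)*uppergamma(1/4, 1)/4 + 2**(3/4)/3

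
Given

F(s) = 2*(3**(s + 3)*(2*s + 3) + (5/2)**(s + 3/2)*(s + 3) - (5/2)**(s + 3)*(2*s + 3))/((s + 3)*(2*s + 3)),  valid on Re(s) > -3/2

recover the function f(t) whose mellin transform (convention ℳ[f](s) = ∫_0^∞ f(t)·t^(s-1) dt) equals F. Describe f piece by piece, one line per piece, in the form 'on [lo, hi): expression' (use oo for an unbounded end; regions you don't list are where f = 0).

linearity at 5/2 turns ℳ[f](s) into 2 summed integrals
segment [0, 5/2) carries t**(3/2); integrate it
segment 5/2 to 3 holds 2*t**3; add its integral

on [0, 5/2): t**(3/2)
on [5/2, 3): 2*t**3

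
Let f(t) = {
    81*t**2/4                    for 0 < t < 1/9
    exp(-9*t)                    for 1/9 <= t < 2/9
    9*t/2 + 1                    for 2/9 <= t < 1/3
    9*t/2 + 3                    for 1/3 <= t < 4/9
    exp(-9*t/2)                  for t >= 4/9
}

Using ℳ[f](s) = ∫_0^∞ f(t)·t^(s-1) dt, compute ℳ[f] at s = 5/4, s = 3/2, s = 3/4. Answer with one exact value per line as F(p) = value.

undo the common scale on t: 9*t**2/4 on [0, 1/3); exp(-3*t) on [1/3, 2/3); 3*t/2 + 1 on [2/3, 1); …
invert the common scale on t to get t**2 on [0, 1/2); exp(-2*t) on [1/2, 1); t + 1 on [1, 3/2); …
along the cuts 1/9, 2/9, 1/3, 4/9, ℳ[f](s) splits into 5 integrals
for t in [0, 1/9): the term is ∫ 81*t**2/4·t^(s-1)
on [1/9, 2/9): add ∫ exp(-9*t)·t^(s-1) dt
[2/9, 1/3) adds the kernel integral of (9*t/2 + 1)
the [1/3, 4/9) slice contributes ∫ (9*t/2 + 3)·t^(s-1) dt
between 4/9 and ∞ the integrand is exp(-9*t/2)·t^(s-1)

F(5/4) = sqrt(3)*(-2808*3**(1/4) - 1456*2**(1/4) - 585*uppergamma(5/4, 2) + 45 + 1170*2**(1/4)*uppergamma(5/4, 2) + 585*uppergamma(5/4, 1) + 7696*sqrt(2))/15795
F(3/2) = (210*E + 210*sqrt(2)*(-1 + sqrt(pi)*exp(2)*erfc(sqrt(2)) + 2*sqrt(2)) + (-840*sqrt(3) - 448*sqrt(2) - 105*sqrt(pi)*erfc(sqrt(2)) + 105*sqrt(pi)*erfc(1) + 4719)*exp(2))*exp(-2)/5670
F(3/4) = sqrt(3)*(-616*3**(3/4) - 440*2**(3/4) - 231*uppergamma(3/4, 2) + 21 + 231*2**(3/4)*uppergamma(3/4, 2) + 231*uppergamma(3/4, 1) + 2376*sqrt(2))/2079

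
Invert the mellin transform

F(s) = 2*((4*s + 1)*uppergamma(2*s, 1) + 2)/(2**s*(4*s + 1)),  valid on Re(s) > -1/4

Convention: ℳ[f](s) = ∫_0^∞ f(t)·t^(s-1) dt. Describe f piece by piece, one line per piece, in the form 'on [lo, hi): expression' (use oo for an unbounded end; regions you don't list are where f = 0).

undo the common scale on t: t**(1/4) on [0, 1); exp(-sqrt(t)) on [1, ∞)
peel off the power substitution: sqrt(t) on [0, 1); exp(-t) on [1, ∞)
f breaks at 1/2 into 2 integrals to sum
∫ over [0, 1/2) of 2**(1/4)*t**(1/4)·t^(s-1) joins the sum
the [1/2, ∞) slice contributes ∫ exp(-sqrt(2)*sqrt(t))·t^(s-1) dt

on [0, 1/2): 2**(1/4)*t**(1/4)
on [1/2, oo): exp(-sqrt(2)*sqrt(t))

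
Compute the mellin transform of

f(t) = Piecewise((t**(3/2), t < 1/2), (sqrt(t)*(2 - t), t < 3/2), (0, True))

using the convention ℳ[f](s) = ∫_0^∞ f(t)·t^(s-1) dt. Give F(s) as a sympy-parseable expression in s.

reversing the shared t-power: t on [0, 1/2); 2 - t on [1/2, 3/2)
along the cuts 1/2, ℳ[f](s) splits into 2 integrals
[0, 1/2) adds the kernel integral of t**(3/2)
on [1/2, 3/2): add ∫ sqrt(t)*(2 - t)·t^(s-1) dt

2**(-s - 1/2)*(3**(s + 1/2)*(2*s + 1) + 8*3**(s + 1/2) - 4*s - 10)/((2*s + 1)*(2*s + 3))
  Re(s) > -3/2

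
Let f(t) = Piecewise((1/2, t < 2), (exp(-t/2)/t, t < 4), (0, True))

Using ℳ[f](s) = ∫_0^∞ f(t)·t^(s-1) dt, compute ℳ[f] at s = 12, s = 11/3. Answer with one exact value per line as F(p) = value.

undo the shared t-power: t/2 on [0, 2); exp(-t/2) on [2, 4)
undo the common scale on t: t on [0, 1); exp(-t) on [1, 2)
cuts at 2: linearity sums the 2 kernel integrals
on [0, 2) integrate f = 1/2 against the kernel
segment [2, 4) carries exp(-t/2)/t; integrate it

F(12) = -54913400832*exp(-2) + 512/3 + 20201678848*exp(-1)
F(11/3) = 4*2**(2/3)*(-uppergamma(8/3, 2) + 3/11 + uppergamma(8/3, 1))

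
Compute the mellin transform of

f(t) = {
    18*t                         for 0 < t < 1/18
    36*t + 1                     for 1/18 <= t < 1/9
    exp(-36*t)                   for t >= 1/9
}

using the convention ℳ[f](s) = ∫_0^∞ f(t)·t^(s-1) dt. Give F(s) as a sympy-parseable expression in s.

remove the common scale on t first: 6*t on [0, 1/6); 12*t + 1 on [1/6, 1/3); exp(-12*t) on [1/3, ∞)
the common scale on t comes off first: 3*t on [0, 1/3); 6*t + 1 on [1/3, 2/3); exp(-6*t) on [2/3, ∞)
reversing the common scale on t: t on [0, 1); 2*t + 1 on [1, 2); exp(-2*t) on [2, ∞)
decompose at 1/18, 1/9; ℳ[f](s) sums the 3 pieces' integrals
piece [0, 1/18): integrate 18*t against the kernel
between 1/18 and 1/9 the integrand is (36*t + 1)·t^(s-1)
segment [1/9, ∞) carries exp(-36*t); integrate it

(2**s*s*(s + 1)*uppergamma(s, 4) - 2*4**s*s - 4**s + 5*8**s*s + 8**s)/(72**s*s*(s + 1))
  Re(s) > -1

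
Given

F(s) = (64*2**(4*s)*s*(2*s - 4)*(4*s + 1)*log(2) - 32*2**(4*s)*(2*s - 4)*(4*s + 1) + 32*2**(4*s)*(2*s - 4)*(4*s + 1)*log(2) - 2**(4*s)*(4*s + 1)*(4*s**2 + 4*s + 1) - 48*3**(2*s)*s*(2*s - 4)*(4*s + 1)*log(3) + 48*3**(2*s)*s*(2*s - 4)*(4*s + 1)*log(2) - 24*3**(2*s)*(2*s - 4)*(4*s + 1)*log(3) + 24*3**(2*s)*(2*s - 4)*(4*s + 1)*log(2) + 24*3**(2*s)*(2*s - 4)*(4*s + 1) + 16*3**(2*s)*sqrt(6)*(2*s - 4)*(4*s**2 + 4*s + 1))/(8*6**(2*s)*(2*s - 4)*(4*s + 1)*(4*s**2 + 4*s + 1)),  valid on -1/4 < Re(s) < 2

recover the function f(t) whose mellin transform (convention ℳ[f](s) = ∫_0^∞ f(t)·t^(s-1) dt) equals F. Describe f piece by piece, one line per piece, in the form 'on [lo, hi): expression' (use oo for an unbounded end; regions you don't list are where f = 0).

on [0, 1/4): sqrt(3)*t**(1/4)
on [1/4, 4/9): 3*sqrt(t)*log(3*sqrt(t))
on [4/9, oo): 1/(81*t**2)

invert the power substitution to get sqrt(3)*sqrt(t) on [0, 1/2); 3*t*log(3*t) on [1/2, 2/3); 1/(81*t**4) on [2/3, ∞)
peel off the common scale on t: sqrt(t) on [0, 3/2); t*log(t) on [3/2, 2); t**(-4) on [2, ∞)
integrate the 3 segments split at 1/4, 4/9, then add the results
the [0, 1/4) slice contributes ∫ sqrt(3)*t**(1/4)·t^(s-1) dt
piece [1/4, 4/9): integrate 3*sqrt(t)*log(3*sqrt(t)) against the kernel
[4/9, ∞) adds the kernel integral of 1/(81*t**2)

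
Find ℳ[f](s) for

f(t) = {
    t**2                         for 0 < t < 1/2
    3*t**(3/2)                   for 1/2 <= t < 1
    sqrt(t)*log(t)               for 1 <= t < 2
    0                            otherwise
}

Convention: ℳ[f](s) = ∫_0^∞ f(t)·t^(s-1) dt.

strip the shared t-power: t**(3/2) on [0, 1/2); 3*t on [1/2, 1); log(t) on [1, 2)
cuts at 1/2, 1: linearity sums the 3 kernel integrals
segment [0, 1/2) carries t**2; integrate it
[1/2, 1) adds the kernel integral of 3*t**(3/2)
∫ sqrt(t)*log(t)·t^(s-1) over [1, 2)

2**(-s - 5/2)*(2**(s + 7/2)*(2*s + 1)**2*(3*s + 6) + 2**(s + 9/2)*(s + 2)*(2*s + 3) - 2**(2*s + 5)*(s + 2)*(2*s + 3) + 16*4**s*(s + 2)*(2*s + 1)*(2*s + 3)*log(2) + (-12*s - 24)*(2*s + 1)**2 + sqrt(2)*(2*s + 1)**2*(2*s + 3))/((s + 2)*(2*s + 1)**2*(2*s + 3))
  Re(s) > -2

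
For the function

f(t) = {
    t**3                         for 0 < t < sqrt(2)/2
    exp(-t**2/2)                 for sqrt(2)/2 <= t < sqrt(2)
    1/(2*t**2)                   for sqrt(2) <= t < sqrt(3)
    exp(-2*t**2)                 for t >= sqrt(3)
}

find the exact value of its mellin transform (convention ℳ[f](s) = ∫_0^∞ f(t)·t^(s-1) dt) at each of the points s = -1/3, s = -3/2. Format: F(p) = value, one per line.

remove the power substitution first: t**(3/2) on [0, 1/2); exp(-t/2) on [1/2, 2); 1/(2*t) on [2, 3); …
integrate the 4 segments split at sqrt(2)/2, sqrt(2), sqrt(3), then add the results
segment [0, sqrt(2)/2) carries t**3; integrate it
segment sqrt(2)/2 to sqrt(2) holds exp(-t**2/2); add its integral
segment sqrt(2) to sqrt(3) holds 1/(2*t**2); add its integral
[sqrt(3), ∞) adds the kernel integral of exp(-2*t**2)

F(-1/3) = -2**(5/6)*uppergamma(-1/6, 1)/4 - 3**(5/6)/42 + 2**(1/6)*uppergamma(-1/6, 6)/2 + 3*2**(5/6)/56 + 3*2**(2/3)/32 + 2**(5/6)*uppergamma(-1/6, 1/4)/4
F(-3/2) = -2**(1/4)*uppergamma(-3/4, 1)/4 - 3**(1/4)/63 + 2**(3/4)*uppergamma(-3/4, 6)/2 + 31*2**(1/4)/84 + 2**(1/4)*uppergamma(-3/4, 1/4)/4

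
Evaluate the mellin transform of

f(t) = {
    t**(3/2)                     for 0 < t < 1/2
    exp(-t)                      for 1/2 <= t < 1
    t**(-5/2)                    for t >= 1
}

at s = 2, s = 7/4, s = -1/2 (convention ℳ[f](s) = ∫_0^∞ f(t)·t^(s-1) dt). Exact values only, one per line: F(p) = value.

linearity at 1/2, 1 turns ℳ[f](s) into 3 summed integrals
∫ over [0, 1/2) of t**(3/2)·t^(s-1) joins the sum
over [1/2, 1), the kernel integral of exp(-t) enters the sum
on [1, ∞) integrate f = t**(-5/2) against the kernel

F(2) = -2*exp(-1) + sqrt(2)/56 + 3*exp(-1/2)/2 + 2
F(7/4) = -uppergamma(7/4, 1) + 2**(3/4)/52 + uppergamma(7/4, 1/2) + 4/3
F(-1/2) = -2*sqrt(pi)*erfc(sqrt(2)/2) - 2*exp(-1) + 2*sqrt(pi)*erfc(1) + 5/6 + 2*sqrt(2)*exp(-1/2)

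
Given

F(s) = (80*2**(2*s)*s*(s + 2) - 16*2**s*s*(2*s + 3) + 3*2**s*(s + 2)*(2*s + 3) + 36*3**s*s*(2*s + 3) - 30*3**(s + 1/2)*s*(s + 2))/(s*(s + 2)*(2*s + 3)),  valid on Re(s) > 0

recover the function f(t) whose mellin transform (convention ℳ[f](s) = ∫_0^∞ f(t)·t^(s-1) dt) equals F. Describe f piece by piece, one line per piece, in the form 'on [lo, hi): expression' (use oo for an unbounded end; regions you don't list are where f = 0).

linearity at 2, 3 turns ℳ[f](s) into 3 summed integrals
[0, 2) adds the kernel integral of 3
over [2, 3), the kernel integral of 4*t**2 enters the sum
∫ over [3, 4) of 5*t**(3/2)·t^(s-1) joins the sum

on [0, 2): 3
on [2, 3): 4*t**2
on [3, 4): 5*t**(3/2)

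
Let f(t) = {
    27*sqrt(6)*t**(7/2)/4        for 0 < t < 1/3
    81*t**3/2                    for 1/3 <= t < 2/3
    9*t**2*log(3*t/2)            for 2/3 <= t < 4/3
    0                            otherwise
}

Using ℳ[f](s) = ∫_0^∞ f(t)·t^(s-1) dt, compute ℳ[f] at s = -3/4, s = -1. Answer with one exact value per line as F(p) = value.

remove the common scale on t first: sqrt(2)*t**(7/2)/4 on [0, 1); 3*t**3/2 on [1, 2); t**2*log(t/2) on [2, 4)
strip the shared t-power: sqrt(2)*t**(3/2)/4 on [0, 1); 3*t/2 on [1, 2); log(t/2) on [2, 4)
the common scale on t comes off first: t**(3/2) on [0, 1/2); 3*t on [1/2, 1); log(t) on [1, 2)
integrate the 3 segments split at 1/3, 2/3, then add the results
piece [0, 1/3): integrate 27*sqrt(6)*t**(7/2)/4 against the kernel
segment [1/3, 2/3) carries 81*t**3/2; integrate it
the [2/3, 4/3) slice contributes ∫ 9*t**2*log(3*t/2)·t^(s-1) dt

F(-3/4) = 3**(3/4)*(-2037*sqrt(2) - 550 + 2640*sqrt(2)*log(2) + 3256*2**(1/4))/825
F(-1) = 3*sqrt(2)/10 + 3/4 + 12*log(2)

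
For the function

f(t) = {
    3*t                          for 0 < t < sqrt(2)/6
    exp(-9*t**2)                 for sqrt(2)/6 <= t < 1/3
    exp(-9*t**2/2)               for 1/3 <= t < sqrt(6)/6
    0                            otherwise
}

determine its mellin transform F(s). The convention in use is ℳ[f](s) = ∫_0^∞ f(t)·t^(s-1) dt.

the common scale on t comes off first: t on [0, sqrt(2)/2); exp(-t**2) on [sqrt(2)/2, 1); exp(-t**2/2) on [1, sqrt(6)/2)
invert the power substitution to get sqrt(t) on [0, 1/2); exp(-t) on [1/2, 1); exp(-t/2) on [1, 3/2)
treat the 3 regions marked off by sqrt(2)/6, 1/3 separately and sum
segment 0 to sqrt(2)/6 holds 3*t; add its integral
[sqrt(2)/6, 1/3) adds the kernel integral of exp(-9*t**2)
the [1/3, sqrt(6)/6) slice contributes ∫ exp(-9*t**2/2)·t^(s-1) dt

(sqrt(2)/6)**s*(2**(s/2)*(s + 1)*uppergamma(s/2, 1/2) - 2**(s/2)*(s + 1)*uppergamma(s/2, 1) + 2**s*(s + 1)*uppergamma(s/2, 1/2) - 2**s*(s + 1)*uppergamma(s/2, 3/4) + sqrt(2))/(2*(s + 1))
  Re(s) > -1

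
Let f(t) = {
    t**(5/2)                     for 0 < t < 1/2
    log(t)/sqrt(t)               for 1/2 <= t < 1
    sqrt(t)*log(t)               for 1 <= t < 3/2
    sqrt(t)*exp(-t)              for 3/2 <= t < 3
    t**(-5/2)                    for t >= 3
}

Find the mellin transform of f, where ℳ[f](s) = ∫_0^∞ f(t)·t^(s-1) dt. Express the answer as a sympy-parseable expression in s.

2**(-s - 1/2)*(108*2**(s + 1/2)*(-2*s + (s + 1/2)**2)*(s - 5/2)*(s + 1/2)**2*(s + 5/2)*uppergamma(s + 1/2, 3/2) - 108*2**(s + 1/2)*(-2*s + (s + 1/2)**2)*(s - 5/2)*(s + 1/2)**2*(s + 5/2)*uppergamma(s + 1/2, 3) + 108*2**(s + 1/2)*(-2*s + (s + 1/2)**2)*(s - 5/2)*(s + 5/2) - 108*2**(s + 1/2)*(s - 5/2)*(s + 1/2)**2*(s + 5/2) - 108*3**(s + 1/2)*(-2*s + (s + 1/2)**2)*(s - 5/2)*(s + 1/2)*(s + 5/2)*log(2) + 108*3**(s + 1/2)*(-2*s + (s + 1/2)**2)*(s - 5/2)*(s + 1/2)*(s + 5/2)*log(3) - 108*3**(s + 1/2)*(-2*s + (s + 1/2)**2)*(s - 5/2)*(s + 5/2) - 4*6**(s + 1/2)*(-2*s + (s + 1/2)**2)*(s + 1/2)**2*(s + 5/2) + 27*(-2*s + (s + 1/2)**2)*(s - 5/2)*(s + 1/2)**2 + 216*(s - 5/2)*(s + 1/2)**3*(s + 5/2)*log(2) - 216*(s - 5/2)*(s + 1/2)**2*(s + 5/2)*log(2) + 216*(s - 5/2)*(s + 1/2)**2*(s + 5/2))/(108*(-2*s + (s + 1/2)**2)*(s - 5/2)*(s + 1/2)**2*(s + 5/2))
  -5/2 < Re(s) < 5/2

reversing the shared t-power: t**2 on [0, 1/2); log(t)/t on [1/2, 1); log(t) on [1, 3/2); …
cuts at 1/2, 1, 3/2, 3: linearity sums the 5 kernel integrals
piece [0, 1/2): integrate t**(5/2) against the kernel
segment 1/2 to 1 holds log(t)/sqrt(t); add its integral
over [1, 3/2), the kernel integral of sqrt(t)*log(t) enters the sum
piece [3/2, 3): integrate sqrt(t)*exp(-t) against the kernel
∫ over [3, ∞) of t**(-5/2)·t^(s-1) joins the sum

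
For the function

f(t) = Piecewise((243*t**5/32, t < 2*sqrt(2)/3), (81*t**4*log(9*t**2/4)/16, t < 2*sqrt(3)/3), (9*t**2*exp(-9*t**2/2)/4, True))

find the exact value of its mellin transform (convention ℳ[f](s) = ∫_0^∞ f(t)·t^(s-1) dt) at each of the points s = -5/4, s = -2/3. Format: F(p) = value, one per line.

peel off the common scale on t: t**5 on [0, sqrt(2)); t**4*log(t**2) on [sqrt(2), sqrt(3)); t**2*exp(-2*t**2) on [sqrt(3), ∞)
the power substitution comes off first: t**(5/2) on [0, 2); t**2*log(t) on [2, 3); t*exp(-2*t) on [3, ∞)
peel off the shared t-power: t**(3/2) on [0, 2); t*log(t) on [2, 3); exp(-2*t) on [3, ∞)
summing 3 kernel integrals split by 2*sqrt(2)/3, 2*sqrt(3)/3 yields ℳ[f](s)
∫ 243*t**5/32·t^(s-1) over [0, 2*sqrt(2)/3)
∫ 81*t**4*log(9*t**2/4)/16·t^(s-1) over [2*sqrt(2)/3, 2*sqrt(3)/3)
on [2*sqrt(3)/3, ∞): add ∫ 9*t**2*exp(-9*t**2/2)/4·t^(s-1) dt

F(-5/4) = -72*2**(3/4)*3**(5/8)/121 - 12*2**(1/8)*3**(1/4)*log(2)/11 + 3*2**(3/8)*3**(1/4)*uppergamma(3/8, 6)/8 + 96*2**(1/8)*3**(1/4)/121 + 4*2**(5/8)*3**(1/4)/5 + 9*2**(3/4)*3**(5/8)*log(3)/11
F(-2/3) = -81*6**(1/3)/100 - 3*3**(2/3)*log(2)/5 + 6**(2/3)*uppergamma(2/3, 6)/8 + 9*3**(2/3)/25 + 6*sqrt(2)*3**(2/3)/13 + 27*6**(1/3)*log(3)/20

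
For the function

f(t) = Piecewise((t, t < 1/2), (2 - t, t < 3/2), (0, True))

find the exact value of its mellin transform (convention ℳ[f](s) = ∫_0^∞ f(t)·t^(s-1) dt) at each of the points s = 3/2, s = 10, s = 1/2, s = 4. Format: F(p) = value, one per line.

F(3/2) = sqrt(2)*(-14 + 33*sqrt(3))/60
F(10) = 413331/112640
F(1/2) = sqrt(2)*(-10 + 9*sqrt(3))/6
F(4) = 159/160

linearity at 1/2 turns ℳ[f](s) into 2 summed integrals
[0, 1/2) adds the kernel integral of t
between 1/2 and 3/2 the integrand is (2 - t)·t^(s-1)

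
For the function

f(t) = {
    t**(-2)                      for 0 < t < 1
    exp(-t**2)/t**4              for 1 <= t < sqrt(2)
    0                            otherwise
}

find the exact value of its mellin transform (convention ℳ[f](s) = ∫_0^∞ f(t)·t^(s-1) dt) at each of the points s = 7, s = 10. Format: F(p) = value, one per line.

F(7) = -sqrt(2)*exp(-2)/2 - sqrt(pi)*erfc(sqrt(2))/4 + sqrt(pi)*erfc(1)/4 + exp(-1)/2 + 1/5
F(10) = (-40 + exp(2) + 20*E)*exp(-2)/8

undo the power substitution: 1/t on [0, 1); exp(-t)/t**2 on [1, 2)
undo the shared t-power: 1 on [0, 1); exp(-t)/t on [1, 2)
strip the shared t-power: t on [0, 1); exp(-t) on [1, 2)
treat the 2 regions marked off by 1 separately and sum
on [0, 1): add ∫ t**(-2)·t^(s-1) dt
between 1 and sqrt(2) the integrand is exp(-t**2)/t**4·t^(s-1)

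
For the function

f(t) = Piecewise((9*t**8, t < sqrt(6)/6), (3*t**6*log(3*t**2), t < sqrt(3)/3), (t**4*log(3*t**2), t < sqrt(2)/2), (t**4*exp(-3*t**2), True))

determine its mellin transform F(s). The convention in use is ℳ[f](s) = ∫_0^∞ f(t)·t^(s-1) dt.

(8*2**(s/2)*(s + 4)**2*(s + 8)*(4*s + (s + 4)**2 + 20)*uppergamma(s/2 + 2, 3/2) - 32*2**(s/2)*(s + 4)**2*(s + 8) + 32*2**(s/2)*(s + 8)*(4*s + (s + 4)**2 + 20) + 3**(s/2)*(s + 4)*(s + 8)*(-36*log(2) + 36*log(3))*(4*s + (s + 4)**2 + 20) - 72*3**(s/2)*(s + 8)*(4*s + (s + 4)**2 + 20) + (s + 4)**3*(s + 8)*log(4) + 4*(s + 4)**2*(s + 8)*log(2) + 4*(s + 4)**2*(s + 8) + (s + 4)**2*(4*s + (s + 4)**2 + 20))/(144*6**(s/2)*(s + 4)**2*(s + 8)*(4*s + (s + 4)**2 + 20))
  Re(s) > -8

reversing the power substitution: 9*t**4 on [0, 1/6); 3*t**3*log(3*t) on [1/6, 1/3); t**2*log(3*t) on [1/3, 1/2); …
remove the shared t-power first: 9*t**2 on [0, 1/6); 3*t*log(3*t) on [1/6, 1/3); log(3*t) on [1/3, 1/2); …
remove the common scale on t first: t**2 on [0, 1/2); t*log(t) on [1/2, 1); log(t) on [1, 3/2); …
decompose at sqrt(6)/6, sqrt(3)/3, sqrt(2)/2; ℳ[f](s) sums the 4 pieces' integrals
on [0, sqrt(6)/6) integrate f = 9*t**8 against the kernel
over [sqrt(6)/6, sqrt(3)/3), the kernel integral of 3*t**6*log(3*t**2) enters the sum
the [sqrt(3)/3, sqrt(2)/2) slice contributes ∫ t**4*log(3*t**2)·t^(s-1) dt
[sqrt(2)/2, ∞) adds the kernel integral of t**4*exp(-3*t**2)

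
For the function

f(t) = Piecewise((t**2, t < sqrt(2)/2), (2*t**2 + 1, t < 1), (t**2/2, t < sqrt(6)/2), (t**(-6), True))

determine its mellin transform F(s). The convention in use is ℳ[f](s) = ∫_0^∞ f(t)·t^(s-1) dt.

(sqrt(2)/2)**s*(270*2**(s/2)*s*(s - 6) + 216*2**(s/2)*(s - 6) + 81*3**(s/2)*s*(s - 6) - 32*3**(s/2)*s*(s + 2) - 162*s*(s - 6) - 216*s + 1296)/(108*s*(s - 6)*(s + 2))
  -2 < Re(s) < 6

remove the power substitution first: t on [0, 1/2); 2*t + 1 on [1/2, 1); t/2 on [1, 3/2); …
decompose at sqrt(2)/2, 1, sqrt(6)/2; ℳ[f](s) sums the 4 pieces' integrals
the [0, sqrt(2)/2) slice contributes ∫ t**2·t^(s-1) dt
for t in [sqrt(2)/2, 1): the term is ∫ (2*t**2 + 1)·t^(s-1)
the [1, sqrt(6)/2) slice contributes ∫ t**2/2·t^(s-1) dt
the [sqrt(6)/2, ∞) slice contributes ∫ t**(-6)·t^(s-1) dt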